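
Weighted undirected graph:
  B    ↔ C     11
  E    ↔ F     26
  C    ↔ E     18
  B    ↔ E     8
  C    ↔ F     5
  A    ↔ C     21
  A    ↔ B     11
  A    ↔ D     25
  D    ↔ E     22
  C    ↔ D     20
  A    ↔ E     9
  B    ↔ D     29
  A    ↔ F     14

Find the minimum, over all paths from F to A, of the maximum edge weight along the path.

Comparing a few candidate routes:
F - C - E - B - A: max(5, 18, 8, 11) = 18
F - C - E - A: max(5, 18, 9) = 18
F - C - B - E - A: max(5, 11, 8, 9) = 11
F - A: max(14) = 14
F - C - B - A: max(5, 11, 11) = 11
The minimum achievable maximum is 11.

11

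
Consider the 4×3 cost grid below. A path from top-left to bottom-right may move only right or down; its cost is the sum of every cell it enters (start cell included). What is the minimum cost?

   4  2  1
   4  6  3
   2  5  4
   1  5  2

16

Path (0,0) -> (0,1) -> (0,2) -> (1,2) -> (2,2) -> (3,2): 4 + 2 + 1 + 3 + 4 + 2 = 16.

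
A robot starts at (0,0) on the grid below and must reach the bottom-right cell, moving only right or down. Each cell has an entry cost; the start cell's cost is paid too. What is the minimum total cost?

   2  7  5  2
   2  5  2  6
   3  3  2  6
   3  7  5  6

Take (0,0) -> (1,0) -> (2,0) -> (2,1) -> (2,2) -> (3,2) -> (3,3) for a total of 2 + 2 + 3 + 3 + 2 + 5 + 6 = 23.
For comparison, the top-then-right route costs 34.

23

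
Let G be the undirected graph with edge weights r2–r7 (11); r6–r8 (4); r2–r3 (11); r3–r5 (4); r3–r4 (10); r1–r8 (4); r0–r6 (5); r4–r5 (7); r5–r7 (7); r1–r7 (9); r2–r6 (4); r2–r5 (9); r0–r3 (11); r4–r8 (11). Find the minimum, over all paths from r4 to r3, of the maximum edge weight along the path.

7

Checking several routes:
r4 -> r5 -> r2 -> r6 -> r0 -> r3: max(7, 9, 4, 5, 11) = 11
r4 -> r3: max(10) = 10
r4 -> r5 -> r3: max(7, 4) = 7
Smallest bottleneck: 7.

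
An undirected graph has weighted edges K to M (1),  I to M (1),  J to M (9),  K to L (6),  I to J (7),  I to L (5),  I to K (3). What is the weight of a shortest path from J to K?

9

Some routes from J to K:
J→I→L→K: 7 + 5 + 6 = 18
J→M→K: 9 + 1 = 10
J→I→K: 7 + 3 = 10
J→M→I→K: 9 + 1 + 3 = 13
J→I→M→K: 7 + 1 + 1 = 9
Shortest: 9.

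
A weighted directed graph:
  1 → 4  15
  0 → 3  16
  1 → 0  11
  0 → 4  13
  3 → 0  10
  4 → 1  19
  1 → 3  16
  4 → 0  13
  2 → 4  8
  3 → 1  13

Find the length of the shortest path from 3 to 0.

Routes from 3 to 0:
3→1→4→0: 13 + 15 + 13 = 41
3→1→0: 13 + 11 = 24
3→0: 10
Shortest: 10.

10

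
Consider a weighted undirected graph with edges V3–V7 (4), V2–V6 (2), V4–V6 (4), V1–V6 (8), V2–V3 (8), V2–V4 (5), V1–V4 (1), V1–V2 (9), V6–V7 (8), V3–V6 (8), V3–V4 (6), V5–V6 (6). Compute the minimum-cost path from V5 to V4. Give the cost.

10

Checking several routes:
V5 - V6 - V3 - V4: 6 + 8 + 6 = 20
V5 - V6 - V4: 6 + 4 = 10
V5 - V6 - V1 - V4: 6 + 8 + 1 = 15
V5 - V6 - V2 - V4: 6 + 2 + 5 = 13
V5 - V6 - V2 - V1 - V4: 6 + 2 + 9 + 1 = 18
Shortest: 10.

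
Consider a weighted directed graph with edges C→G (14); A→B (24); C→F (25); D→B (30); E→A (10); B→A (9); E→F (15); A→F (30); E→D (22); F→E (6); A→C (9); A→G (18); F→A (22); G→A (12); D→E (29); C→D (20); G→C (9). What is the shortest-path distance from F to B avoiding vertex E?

46

Routes from F to B avoiding E:
F→A→G→C→D→B: 22 + 18 + 9 + 20 + 30 = 99
F→A→B: 22 + 24 = 46
F→A→C→D→B: 22 + 9 + 20 + 30 = 81
Best route has total 46.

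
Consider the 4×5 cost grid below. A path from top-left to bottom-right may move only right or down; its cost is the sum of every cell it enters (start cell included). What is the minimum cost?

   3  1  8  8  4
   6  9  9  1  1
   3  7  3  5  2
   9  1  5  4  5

Cheapest: [0,0] → [0,1] → [0,2] → [0,3] → [1,3] → [1,4] → [2,4] → [3,4]
  3 + 1 + 8 + 8 + 1 + 1 + 2 + 5 = 29
(Top row then right column would cost 32.)

29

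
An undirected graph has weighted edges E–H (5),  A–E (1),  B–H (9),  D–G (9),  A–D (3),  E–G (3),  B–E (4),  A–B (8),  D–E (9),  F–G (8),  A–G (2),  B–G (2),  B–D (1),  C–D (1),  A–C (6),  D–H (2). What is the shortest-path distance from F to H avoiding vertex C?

Some routes from F to H avoiding C:
F -> G -> B -> D -> H: 8 + 2 + 1 + 2 = 13
F -> G -> A -> E -> H: 8 + 2 + 1 + 5 = 16
F -> G -> A -> D -> H: 8 + 2 + 3 + 2 = 15
The minimum is 13.

13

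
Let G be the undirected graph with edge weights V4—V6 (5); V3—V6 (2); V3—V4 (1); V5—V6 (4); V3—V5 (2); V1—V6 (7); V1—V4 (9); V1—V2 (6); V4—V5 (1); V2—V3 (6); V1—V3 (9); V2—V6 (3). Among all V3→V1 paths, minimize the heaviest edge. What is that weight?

6

Comparing a few candidate routes:
V3 - V5 - V4 - V6 - V2 - V1: max(2, 1, 5, 3, 6) = 6
V3 - V4 - V6 - V2 - V1: max(1, 5, 3, 6) = 6
V3 - V4 - V5 - V6 - V2 - V1: max(1, 1, 4, 3, 6) = 6
V3 - V6 - V2 - V1: max(2, 3, 6) = 6
V3 - V2 - V1: max(6, 6) = 6
V3 - V5 - V6 - V2 - V1: max(2, 4, 3, 6) = 6
Best route has worst link 6.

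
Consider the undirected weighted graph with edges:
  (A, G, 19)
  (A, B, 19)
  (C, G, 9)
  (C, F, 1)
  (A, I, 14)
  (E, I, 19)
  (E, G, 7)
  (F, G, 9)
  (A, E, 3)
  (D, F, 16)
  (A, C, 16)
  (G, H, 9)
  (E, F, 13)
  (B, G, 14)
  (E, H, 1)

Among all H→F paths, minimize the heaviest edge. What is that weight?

9

Some routes from H to F:
H - G - C - F: max(9, 9, 1) = 9
H - G - F: max(9, 9) = 9
H - E - G - C - F: max(1, 7, 9, 1) = 9
H - E - G - F: max(1, 7, 9) = 9
Best route has worst link 9.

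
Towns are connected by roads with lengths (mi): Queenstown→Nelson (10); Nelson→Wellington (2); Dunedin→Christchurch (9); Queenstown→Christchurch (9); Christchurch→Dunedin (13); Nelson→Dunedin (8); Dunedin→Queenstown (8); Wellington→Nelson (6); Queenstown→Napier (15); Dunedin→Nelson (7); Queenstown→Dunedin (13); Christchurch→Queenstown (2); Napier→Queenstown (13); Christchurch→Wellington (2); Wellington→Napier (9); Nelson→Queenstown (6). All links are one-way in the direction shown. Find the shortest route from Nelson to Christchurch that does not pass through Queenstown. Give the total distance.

Routes from Nelson to Christchurch avoiding Queenstown:
Nelson-Dunedin-Christchurch: 8 + 9 = 17
The minimum is 17 mi.

17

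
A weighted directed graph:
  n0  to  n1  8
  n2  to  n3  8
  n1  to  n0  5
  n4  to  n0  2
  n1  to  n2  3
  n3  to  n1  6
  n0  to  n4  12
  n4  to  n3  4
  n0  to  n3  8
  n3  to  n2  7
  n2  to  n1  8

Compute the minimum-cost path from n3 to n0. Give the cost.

11

Candidate routes:
n3 -> n1 -> n0: 6 + 5 = 11
n3 -> n2 -> n1 -> n0: 7 + 8 + 5 = 20
The minimum is 11.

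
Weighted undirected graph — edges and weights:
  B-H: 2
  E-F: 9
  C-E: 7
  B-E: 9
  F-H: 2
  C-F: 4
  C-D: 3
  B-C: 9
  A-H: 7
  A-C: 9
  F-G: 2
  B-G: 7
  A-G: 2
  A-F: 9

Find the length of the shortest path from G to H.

Checking several routes:
G → A → F → H: 2 + 9 + 2 = 13
G → F → H: 2 + 2 = 4
G → B → H: 7 + 2 = 9
G → A → H: 2 + 7 = 9
G → A → C → F → H: 2 + 9 + 4 + 2 = 17
The minimum is 4.

4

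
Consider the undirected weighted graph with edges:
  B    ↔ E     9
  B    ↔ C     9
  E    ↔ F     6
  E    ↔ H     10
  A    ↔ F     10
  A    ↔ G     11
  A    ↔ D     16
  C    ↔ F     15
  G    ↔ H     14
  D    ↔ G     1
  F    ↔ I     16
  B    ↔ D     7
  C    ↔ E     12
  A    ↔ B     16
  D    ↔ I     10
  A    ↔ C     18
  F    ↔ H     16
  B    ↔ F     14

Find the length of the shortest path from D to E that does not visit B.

Comparing a few candidate routes:
D-A-F-E: 16 + 10 + 6 = 32
D-G-A-C-E: 1 + 11 + 18 + 12 = 42
D-G-H-E: 1 + 14 + 10 = 25
D-I-F-E: 10 + 16 + 6 = 32
D-G-H-F-E: 1 + 14 + 16 + 6 = 37
D-G-A-F-E: 1 + 11 + 10 + 6 = 28
Shortest: 25.

25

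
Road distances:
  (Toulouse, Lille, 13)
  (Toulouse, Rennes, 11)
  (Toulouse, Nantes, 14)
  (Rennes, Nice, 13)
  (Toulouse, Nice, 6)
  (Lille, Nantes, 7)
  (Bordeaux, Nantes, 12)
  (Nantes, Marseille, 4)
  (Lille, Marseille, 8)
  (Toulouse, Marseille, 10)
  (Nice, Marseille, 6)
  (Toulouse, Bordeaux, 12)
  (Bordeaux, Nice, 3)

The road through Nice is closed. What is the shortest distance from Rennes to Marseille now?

Some routes from Rennes to Marseille avoiding Nice:
Rennes -> Toulouse -> Lille -> Marseille: 11 + 13 + 8 = 32
Rennes -> Toulouse -> Marseille: 11 + 10 = 21
Rennes -> Toulouse -> Nantes -> Marseille: 11 + 14 + 4 = 29
Best route has total 21.

21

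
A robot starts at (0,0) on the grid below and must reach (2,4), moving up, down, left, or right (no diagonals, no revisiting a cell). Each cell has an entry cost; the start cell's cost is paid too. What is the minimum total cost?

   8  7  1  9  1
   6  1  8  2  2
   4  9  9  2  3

Path (0,0) → (1,0) → (1,1) → (1,2) → (1,3) → (1,4) → (2,4): 8 + 6 + 1 + 8 + 2 + 2 + 3 = 30.

30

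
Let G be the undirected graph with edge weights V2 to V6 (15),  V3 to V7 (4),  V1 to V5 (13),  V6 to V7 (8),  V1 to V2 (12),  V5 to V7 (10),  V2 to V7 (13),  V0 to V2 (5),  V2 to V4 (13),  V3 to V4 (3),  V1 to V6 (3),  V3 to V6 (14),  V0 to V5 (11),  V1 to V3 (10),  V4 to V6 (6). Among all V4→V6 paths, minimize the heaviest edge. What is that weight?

Some routes from V4 to V6:
V4 → V3 → V7 → V6: max(3, 4, 8) = 8
V4 → V3 → V1 → V6: max(3, 10, 3) = 10
V4 → V3 → V1 → V2 → V0 → V5 → V7 → V6: max(3, 10, 12, 5, 11, 10, 8) = 12
V4 → V6: max(6) = 6
V4 → V3 → V7 → V5 → V0 → V2 → V1 → V6: max(3, 4, 10, 11, 5, 12, 3) = 12
Best route has worst link 6.

6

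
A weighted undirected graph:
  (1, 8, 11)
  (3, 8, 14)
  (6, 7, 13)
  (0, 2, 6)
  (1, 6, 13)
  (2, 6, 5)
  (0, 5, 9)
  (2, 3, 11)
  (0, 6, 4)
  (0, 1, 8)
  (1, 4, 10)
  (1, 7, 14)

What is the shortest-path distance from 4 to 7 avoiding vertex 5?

Some routes from 4 to 7 avoiding 5:
4 - 1 - 6 - 7: 10 + 13 + 13 = 36
4 - 1 - 0 - 6 - 7: 10 + 8 + 4 + 13 = 35
4 - 1 - 0 - 2 - 6 - 7: 10 + 8 + 6 + 5 + 13 = 42
4 - 1 - 7: 10 + 14 = 24
Best route has total 24.

24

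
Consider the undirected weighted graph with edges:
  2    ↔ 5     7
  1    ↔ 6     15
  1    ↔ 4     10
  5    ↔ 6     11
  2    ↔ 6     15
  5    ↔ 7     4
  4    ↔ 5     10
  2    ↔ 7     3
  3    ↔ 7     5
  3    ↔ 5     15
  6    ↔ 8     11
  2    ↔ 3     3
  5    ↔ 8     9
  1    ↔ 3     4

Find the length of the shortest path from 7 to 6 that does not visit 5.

18

Paths from 7 to 6 avoiding 5:
7→3→2→6: 5 + 3 + 15 = 23
7→3→1→6: 5 + 4 + 15 = 24
7→2→3→1→6: 3 + 3 + 4 + 15 = 25
7→2→6: 3 + 15 = 18
Best route has total 18.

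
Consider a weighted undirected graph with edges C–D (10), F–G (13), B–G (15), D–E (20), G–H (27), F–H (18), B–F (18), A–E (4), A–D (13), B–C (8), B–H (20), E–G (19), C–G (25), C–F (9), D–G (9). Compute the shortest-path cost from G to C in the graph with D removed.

22

Comparing a few candidate routes:
G-F-C: 13 + 9 = 22
G-F-B-C: 13 + 18 + 8 = 39
G-C: 25
G-B-C: 15 + 8 = 23
The minimum is 22.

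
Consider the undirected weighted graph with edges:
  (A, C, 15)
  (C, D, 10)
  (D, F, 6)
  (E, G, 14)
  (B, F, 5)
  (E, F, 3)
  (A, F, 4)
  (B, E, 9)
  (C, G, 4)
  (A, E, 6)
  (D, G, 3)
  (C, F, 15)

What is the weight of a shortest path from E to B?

8

Checking several routes:
E -> B: 9
E -> F -> B: 3 + 5 = 8
E -> A -> F -> B: 6 + 4 + 5 = 15
Best route has total 8.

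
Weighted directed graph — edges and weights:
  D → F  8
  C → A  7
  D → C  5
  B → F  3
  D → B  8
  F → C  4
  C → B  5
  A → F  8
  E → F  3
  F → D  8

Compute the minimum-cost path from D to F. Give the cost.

8

Paths from D to F:
D -> F: 8
D -> C -> B -> F: 5 + 5 + 3 = 13
D -> B -> F: 8 + 3 = 11
D -> C -> A -> F: 5 + 7 + 8 = 20
Shortest: 8.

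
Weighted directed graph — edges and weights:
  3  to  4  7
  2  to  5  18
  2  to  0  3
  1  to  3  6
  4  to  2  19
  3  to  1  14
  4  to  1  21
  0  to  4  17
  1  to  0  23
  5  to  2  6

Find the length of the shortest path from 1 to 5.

Routes from 1 to 5:
1 → 3 → 4 → 2 → 5: 6 + 7 + 19 + 18 = 50
1 → 0 → 4 → 2 → 5: 23 + 17 + 19 + 18 = 77
Best route has total 50.

50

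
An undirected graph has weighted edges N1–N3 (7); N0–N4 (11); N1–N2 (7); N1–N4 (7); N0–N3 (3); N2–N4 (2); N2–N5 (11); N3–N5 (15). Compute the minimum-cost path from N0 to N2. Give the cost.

Candidate routes:
N0 → N3 → N1 → N2: 3 + 7 + 7 = 17
N0 → N3 → N1 → N4 → N2: 3 + 7 + 7 + 2 = 19
N0 → N4 → N1 → N3 → N5 → N2: 11 + 7 + 7 + 15 + 11 = 51
N0 → N4 → N1 → N2: 11 + 7 + 7 = 25
N0 → N3 → N5 → N2: 3 + 15 + 11 = 29
N0 → N4 → N2: 11 + 2 = 13
The minimum is 13.

13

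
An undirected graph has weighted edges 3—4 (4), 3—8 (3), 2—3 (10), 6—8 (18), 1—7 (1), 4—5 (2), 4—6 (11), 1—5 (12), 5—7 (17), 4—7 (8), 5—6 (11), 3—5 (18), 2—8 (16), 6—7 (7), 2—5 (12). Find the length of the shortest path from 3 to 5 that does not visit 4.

A few of the 3→5 routes:
3 → 5: 18
3 → 2 → 5: 10 + 12 = 22
3 → 8 → 2 → 5: 3 + 16 + 12 = 31
Shortest: 18.

18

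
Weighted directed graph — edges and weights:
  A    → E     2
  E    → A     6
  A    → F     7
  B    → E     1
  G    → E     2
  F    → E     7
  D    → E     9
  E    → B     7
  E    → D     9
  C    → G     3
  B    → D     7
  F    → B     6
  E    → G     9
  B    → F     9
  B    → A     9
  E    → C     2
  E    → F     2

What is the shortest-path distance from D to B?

16

Candidate routes:
D→E→F→B: 9 + 2 + 6 = 17
D→E→A→F→B: 9 + 6 + 7 + 6 = 28
D→E→B: 9 + 7 = 16
Shortest: 16.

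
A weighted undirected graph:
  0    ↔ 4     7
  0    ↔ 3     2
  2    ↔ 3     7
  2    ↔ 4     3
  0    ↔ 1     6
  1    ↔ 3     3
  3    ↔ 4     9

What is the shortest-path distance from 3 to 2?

Candidate routes:
3→2: 7
3→1→0→4→2: 3 + 6 + 7 + 3 = 19
3→0→4→2: 2 + 7 + 3 = 12
3→4→2: 9 + 3 = 12
Shortest: 7.

7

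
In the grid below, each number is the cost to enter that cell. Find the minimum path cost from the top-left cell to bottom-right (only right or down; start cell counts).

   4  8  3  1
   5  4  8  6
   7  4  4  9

Take [0,0] -> [1,0] -> [1,1] -> [2,1] -> [2,2] -> [2,3] for a total of 4 + 5 + 4 + 4 + 4 + 9 = 30.
(Top row then right column would cost 31.)

30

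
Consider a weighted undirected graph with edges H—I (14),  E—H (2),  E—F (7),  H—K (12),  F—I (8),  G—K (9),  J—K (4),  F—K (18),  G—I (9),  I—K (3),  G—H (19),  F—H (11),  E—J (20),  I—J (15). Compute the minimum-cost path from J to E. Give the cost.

A few of the J→E routes:
J -> K -> H -> E: 4 + 12 + 2 = 18
J -> E: 20
J -> K -> I -> F -> E: 4 + 3 + 8 + 7 = 22
Shortest: 18.

18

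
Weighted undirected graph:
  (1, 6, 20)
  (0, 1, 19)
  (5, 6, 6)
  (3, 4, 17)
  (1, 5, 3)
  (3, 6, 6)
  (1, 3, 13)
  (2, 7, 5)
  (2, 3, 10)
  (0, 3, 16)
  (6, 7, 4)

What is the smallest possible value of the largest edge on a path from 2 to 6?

5

Routes from 2 to 6:
2-3-1-6: max(10, 13, 20) = 20
2-3-1-5-6: max(10, 13, 3, 6) = 13
2-7-6: max(5, 4) = 5
2-3-0-1-5-6: max(10, 16, 19, 3, 6) = 19
2-3-0-1-6: max(10, 16, 19, 20) = 20
2-3-6: max(10, 6) = 10
Best route has worst link 5.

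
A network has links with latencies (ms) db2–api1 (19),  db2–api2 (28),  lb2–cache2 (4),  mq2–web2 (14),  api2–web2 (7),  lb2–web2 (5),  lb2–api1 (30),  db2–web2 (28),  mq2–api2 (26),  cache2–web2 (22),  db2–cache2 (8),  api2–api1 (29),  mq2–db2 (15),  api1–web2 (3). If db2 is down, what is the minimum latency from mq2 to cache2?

23

Checking several routes:
mq2→web2→api1→lb2→cache2: 14 + 3 + 30 + 4 = 51
mq2→web2→lb2→cache2: 14 + 5 + 4 = 23
mq2→api2→api1→web2→lb2→cache2: 26 + 29 + 3 + 5 + 4 = 67
mq2→web2→cache2: 14 + 22 = 36
mq2→api2→web2→cache2: 26 + 7 + 22 = 55
mq2→api2→web2→lb2→cache2: 26 + 7 + 5 + 4 = 42
Best route has total 23 ms.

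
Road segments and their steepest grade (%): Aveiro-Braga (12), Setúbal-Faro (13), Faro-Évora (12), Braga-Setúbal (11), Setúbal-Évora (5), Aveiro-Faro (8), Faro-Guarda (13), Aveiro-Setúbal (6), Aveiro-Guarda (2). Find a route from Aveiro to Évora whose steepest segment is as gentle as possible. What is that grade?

6

A few of the Aveiro→Évora routes:
Aveiro-Guarda-Faro-Évora: max(2, 13, 12) = 13
Aveiro-Braga-Setúbal-Évora: max(12, 11, 5) = 12
Aveiro-Faro-Évora: max(8, 12) = 12
Aveiro-Setúbal-Faro-Évora: max(6, 13, 12) = 13
Aveiro-Setúbal-Évora: max(6, 5) = 6
The minimum achievable maximum is 6%.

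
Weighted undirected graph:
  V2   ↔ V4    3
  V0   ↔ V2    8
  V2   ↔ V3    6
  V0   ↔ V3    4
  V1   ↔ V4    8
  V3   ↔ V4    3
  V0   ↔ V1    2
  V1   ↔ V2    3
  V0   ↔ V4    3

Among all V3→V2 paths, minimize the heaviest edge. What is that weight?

Checking several routes:
V3-V0-V4-V2: max(4, 3, 3) = 4
V3-V4-V2: max(3, 3) = 3
V3-V2: max(6) = 6
V3-V4-V0-V2: max(3, 3, 8) = 8
V3-V0-V1-V2: max(4, 2, 3) = 4
V3-V4-V0-V1-V2: max(3, 3, 2, 3) = 3
The minimum achievable maximum is 3.

3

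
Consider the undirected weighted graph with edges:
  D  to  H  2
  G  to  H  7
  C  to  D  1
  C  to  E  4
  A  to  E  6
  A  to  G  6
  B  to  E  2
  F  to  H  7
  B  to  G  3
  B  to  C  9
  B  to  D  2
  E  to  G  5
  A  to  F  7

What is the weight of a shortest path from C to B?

Comparing a few candidate routes:
C - B: 9
C - E - B: 4 + 2 = 6
C - E - G - B: 4 + 5 + 3 = 12
C - D - B: 1 + 2 = 3
Shortest: 3.

3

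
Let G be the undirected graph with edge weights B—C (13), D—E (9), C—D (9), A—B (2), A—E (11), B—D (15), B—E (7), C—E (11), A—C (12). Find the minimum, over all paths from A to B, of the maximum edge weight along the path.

A few of the A→B routes:
A - C - D - E - B: max(12, 9, 9, 7) = 12
A - E - B: max(11, 7) = 11
A - C - E - B: max(12, 11, 7) = 12
A - B: max(2) = 2
Smallest bottleneck: 2.

2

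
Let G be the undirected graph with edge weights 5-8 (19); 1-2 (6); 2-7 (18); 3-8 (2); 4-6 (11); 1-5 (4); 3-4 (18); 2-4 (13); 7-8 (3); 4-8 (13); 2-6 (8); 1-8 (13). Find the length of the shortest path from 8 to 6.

A few of the 8→6 routes:
8-1-2-6: 13 + 6 + 8 = 27
8-7-2-6: 3 + 18 + 8 = 29
8-4-6: 13 + 11 = 24
8-3-4-6: 2 + 18 + 11 = 31
8-4-2-6: 13 + 13 + 8 = 34
8-5-1-2-6: 19 + 4 + 6 + 8 = 37
Shortest: 24.

24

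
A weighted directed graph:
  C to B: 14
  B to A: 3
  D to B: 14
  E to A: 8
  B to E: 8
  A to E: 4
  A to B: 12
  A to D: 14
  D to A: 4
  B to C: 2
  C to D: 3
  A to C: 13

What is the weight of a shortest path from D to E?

Some routes from D to E:
D -> B -> A -> E: 14 + 3 + 4 = 21
D -> A -> B -> E: 4 + 12 + 8 = 24
D -> B -> E: 14 + 8 = 22
D -> A -> E: 4 + 4 = 8
Best route has total 8.

8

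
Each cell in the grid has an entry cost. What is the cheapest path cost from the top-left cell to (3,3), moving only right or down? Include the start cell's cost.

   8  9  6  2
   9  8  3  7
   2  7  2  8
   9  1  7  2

36

One optimal route is [0,0]→[1,0]→[2,0]→[2,1]→[3,1]→[3,2]→[3,3].
Its cost is 8 + 9 + 2 + 7 + 1 + 7 + 2 = 36.
(Top row then right column would cost 42.)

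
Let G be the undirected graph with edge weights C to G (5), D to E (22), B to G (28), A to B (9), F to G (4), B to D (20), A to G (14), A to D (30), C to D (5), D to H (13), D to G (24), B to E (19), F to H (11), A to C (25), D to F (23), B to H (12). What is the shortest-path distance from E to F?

Some routes from E to F:
E-D-C-G-F: 22 + 5 + 5 + 4 = 36
E-B-A-G-F: 19 + 9 + 14 + 4 = 46
E-D-F: 22 + 23 = 45
E-B-H-F: 19 + 12 + 11 = 42
E-D-H-F: 22 + 13 + 11 = 46
The minimum is 36.

36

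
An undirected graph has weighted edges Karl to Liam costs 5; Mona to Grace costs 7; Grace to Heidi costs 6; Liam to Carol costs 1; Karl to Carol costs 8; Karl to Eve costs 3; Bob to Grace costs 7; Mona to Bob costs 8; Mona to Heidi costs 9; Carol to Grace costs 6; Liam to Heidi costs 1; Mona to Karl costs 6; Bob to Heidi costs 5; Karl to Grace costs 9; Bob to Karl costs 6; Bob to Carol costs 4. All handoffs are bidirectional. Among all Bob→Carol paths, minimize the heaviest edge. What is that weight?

4

Checking several routes:
Bob→Heidi→Grace→Carol: max(5, 6, 6) = 6
Bob→Heidi→Liam→Carol: max(5, 1, 1) = 5
Bob→Carol: max(4) = 4
Bob→Karl→Liam→Carol: max(6, 5, 1) = 6
Bob→Karl→Liam→Heidi→Grace→Carol: max(6, 5, 1, 6, 6) = 6
Smallest bottleneck: 4.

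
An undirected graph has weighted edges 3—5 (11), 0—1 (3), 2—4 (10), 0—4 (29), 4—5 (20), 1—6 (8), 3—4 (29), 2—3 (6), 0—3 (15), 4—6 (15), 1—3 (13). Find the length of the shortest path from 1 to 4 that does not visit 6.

Comparing a few candidate routes:
1 -> 0 -> 3 -> 2 -> 4: 3 + 15 + 6 + 10 = 34
1 -> 3 -> 2 -> 4: 13 + 6 + 10 = 29
1 -> 3 -> 4: 13 + 29 = 42
1 -> 0 -> 4: 3 + 29 = 32
Best route has total 29.

29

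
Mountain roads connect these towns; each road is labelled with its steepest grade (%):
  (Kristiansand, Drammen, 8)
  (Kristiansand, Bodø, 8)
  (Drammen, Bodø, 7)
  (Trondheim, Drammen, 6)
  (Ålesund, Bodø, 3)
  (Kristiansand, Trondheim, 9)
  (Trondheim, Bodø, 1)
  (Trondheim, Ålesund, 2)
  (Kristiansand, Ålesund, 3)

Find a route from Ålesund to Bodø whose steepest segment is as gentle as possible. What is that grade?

Some routes from Ålesund to Bodø:
Ålesund -> Trondheim -> Drammen -> Bodø: max(2, 6, 7) = 7
Ålesund -> Trondheim -> Bodø: max(2, 1) = 2
Ålesund -> Bodø: max(3) = 3
Ålesund -> Kristiansand -> Bodø: max(3, 8) = 8
Ålesund -> Kristiansand -> Drammen -> Bodø: max(3, 8, 7) = 8
Ålesund -> Kristiansand -> Drammen -> Trondheim -> Bodø: max(3, 8, 6, 1) = 8
The minimum achievable maximum is 2%.

2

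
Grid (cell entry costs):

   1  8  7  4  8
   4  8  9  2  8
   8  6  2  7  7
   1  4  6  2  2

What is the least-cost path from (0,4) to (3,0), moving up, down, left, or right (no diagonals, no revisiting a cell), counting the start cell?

34

Take [0,4] -> [0,3] -> [1,3] -> [2,3] -> [2,2] -> [2,1] -> [3,1] -> [3,0] for a total of 8 + 4 + 2 + 7 + 2 + 6 + 4 + 1 = 34.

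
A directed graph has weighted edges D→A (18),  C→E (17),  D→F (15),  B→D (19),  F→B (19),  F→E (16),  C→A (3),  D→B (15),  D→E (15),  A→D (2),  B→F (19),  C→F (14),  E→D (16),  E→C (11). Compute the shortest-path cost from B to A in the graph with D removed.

Routes from B to A avoiding D:
B - F - E - C - A: 19 + 16 + 11 + 3 = 49
The minimum is 49.

49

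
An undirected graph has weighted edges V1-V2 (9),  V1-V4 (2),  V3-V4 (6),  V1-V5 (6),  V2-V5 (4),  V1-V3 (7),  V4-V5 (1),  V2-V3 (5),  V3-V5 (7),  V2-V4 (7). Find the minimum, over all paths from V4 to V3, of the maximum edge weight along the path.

Checking several routes:
V4→V1→V5→V2→V3: max(2, 6, 4, 5) = 6
V4→V1→V5→V3: max(2, 6, 7) = 7
V4→V3: max(6) = 6
V4→V2→V3: max(7, 5) = 7
V4→V1→V3: max(2, 7) = 7
V4→V5→V2→V3: max(1, 4, 5) = 5
Smallest bottleneck: 5.

5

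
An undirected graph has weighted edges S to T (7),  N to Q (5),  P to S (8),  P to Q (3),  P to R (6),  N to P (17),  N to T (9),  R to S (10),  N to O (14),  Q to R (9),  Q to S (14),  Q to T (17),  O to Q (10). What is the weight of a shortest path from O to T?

Some routes from O to T:
O - Q - N - T: 10 + 5 + 9 = 24
O - N - T: 14 + 9 = 23
O - Q - T: 10 + 17 = 27
Shortest: 23.

23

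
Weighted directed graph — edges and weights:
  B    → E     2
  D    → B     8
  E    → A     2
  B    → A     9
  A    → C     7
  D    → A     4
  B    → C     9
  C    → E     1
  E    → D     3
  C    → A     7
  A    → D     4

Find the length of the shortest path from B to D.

Some routes from B to D:
B → C → E → D: 9 + 1 + 3 = 13
B → E → D: 2 + 3 = 5
B → A → D: 9 + 4 = 13
B → E → A → D: 2 + 2 + 4 = 8
B → C → E → A → D: 9 + 1 + 2 + 4 = 16
Shortest: 5.

5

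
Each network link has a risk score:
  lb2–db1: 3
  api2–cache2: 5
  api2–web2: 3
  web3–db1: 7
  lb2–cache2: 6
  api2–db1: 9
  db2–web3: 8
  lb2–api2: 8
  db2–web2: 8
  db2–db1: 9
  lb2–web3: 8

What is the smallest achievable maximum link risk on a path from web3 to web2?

Some routes from web3 to web2:
web3 -> db1 -> lb2 -> cache2 -> api2 -> web2: max(7, 3, 6, 5, 3) = 7
web3 -> db1 -> lb2 -> api2 -> web2: max(7, 3, 8, 3) = 8
web3 -> lb2 -> api2 -> web2: max(8, 8, 3) = 8
web3 -> db2 -> db1 -> api2 -> web2: max(8, 9, 9, 3) = 9
web3 -> db2 -> web2: max(8, 8) = 8
web3 -> lb2 -> cache2 -> api2 -> web2: max(8, 6, 5, 3) = 8
The minimum achievable maximum is 7.

7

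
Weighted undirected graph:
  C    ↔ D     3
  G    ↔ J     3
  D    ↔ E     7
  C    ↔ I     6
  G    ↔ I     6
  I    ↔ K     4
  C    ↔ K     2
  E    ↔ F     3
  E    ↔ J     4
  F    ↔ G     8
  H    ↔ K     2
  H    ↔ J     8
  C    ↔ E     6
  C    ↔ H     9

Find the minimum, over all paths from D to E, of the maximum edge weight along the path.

Some routes from D to E:
D→E: max(7) = 7
D→C→I→K→H→J→E: max(3, 6, 4, 2, 8, 4) = 8
D→C→I→K→H→J→G→F→E: max(3, 6, 4, 2, 8, 3, 8, 3) = 8
D→C→E: max(3, 6) = 6
D→C→I→G→J→E: max(3, 6, 6, 3, 4) = 6
D→C→K→I→G→J→E: max(3, 2, 4, 6, 3, 4) = 6
Best route has worst link 6.

6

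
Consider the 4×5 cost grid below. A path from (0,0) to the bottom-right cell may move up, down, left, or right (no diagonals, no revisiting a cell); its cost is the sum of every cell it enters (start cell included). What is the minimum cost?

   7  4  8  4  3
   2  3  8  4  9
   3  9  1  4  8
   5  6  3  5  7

36

Take [0,0]→[1,0]→[1,1]→[1,2]→[2,2]→[3,2]→[3,3]→[3,4] for a total of 7 + 2 + 3 + 8 + 1 + 3 + 5 + 7 = 36.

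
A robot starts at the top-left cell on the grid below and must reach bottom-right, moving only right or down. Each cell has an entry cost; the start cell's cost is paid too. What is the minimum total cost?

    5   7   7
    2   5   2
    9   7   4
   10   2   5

One optimal route is r0c0 → r1c0 → r1c1 → r1c2 → r2c2 → r3c2.
Its cost is 5 + 2 + 5 + 2 + 4 + 5 = 23.

23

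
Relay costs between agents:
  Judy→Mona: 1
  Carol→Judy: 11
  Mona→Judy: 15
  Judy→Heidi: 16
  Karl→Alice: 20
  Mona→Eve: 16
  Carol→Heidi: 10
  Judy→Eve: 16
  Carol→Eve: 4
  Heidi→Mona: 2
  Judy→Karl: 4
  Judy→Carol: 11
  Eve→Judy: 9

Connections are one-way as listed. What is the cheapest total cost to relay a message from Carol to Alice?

Some routes from Carol to Alice:
Carol - Heidi - Mona - Judy - Karl - Alice: 10 + 2 + 15 + 4 + 20 = 51
Carol - Judy - Karl - Alice: 11 + 4 + 20 = 35
Carol - Eve - Judy - Karl - Alice: 4 + 9 + 4 + 20 = 37
The minimum is 35.

35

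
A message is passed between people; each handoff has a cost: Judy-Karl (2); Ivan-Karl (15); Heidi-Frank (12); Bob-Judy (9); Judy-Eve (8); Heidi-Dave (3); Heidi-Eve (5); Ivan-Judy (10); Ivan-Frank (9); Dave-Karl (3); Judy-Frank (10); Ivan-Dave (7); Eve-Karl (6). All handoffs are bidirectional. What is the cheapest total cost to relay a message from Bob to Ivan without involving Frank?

19

Checking several routes:
Bob → Judy → Karl → Ivan: 9 + 2 + 15 = 26
Bob → Judy → Karl → Dave → Ivan: 9 + 2 + 3 + 7 = 21
Bob → Judy → Karl → Eve → Heidi → Dave → Ivan: 9 + 2 + 6 + 5 + 3 + 7 = 32
Bob → Judy → Ivan: 9 + 10 = 19
Shortest: 19.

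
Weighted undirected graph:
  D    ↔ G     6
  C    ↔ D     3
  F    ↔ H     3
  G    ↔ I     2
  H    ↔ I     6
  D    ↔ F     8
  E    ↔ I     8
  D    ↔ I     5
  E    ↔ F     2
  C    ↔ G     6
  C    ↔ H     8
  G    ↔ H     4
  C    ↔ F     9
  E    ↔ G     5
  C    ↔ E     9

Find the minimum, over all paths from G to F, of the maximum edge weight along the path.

4

A few of the G→F routes:
G-I-H-F: max(2, 6, 3) = 6
G-E-F: max(5, 2) = 5
G-C-D-I-H-F: max(6, 3, 5, 6, 3) = 6
G-D-I-H-F: max(6, 5, 6, 3) = 6
G-H-F: max(4, 3) = 4
Smallest bottleneck: 4.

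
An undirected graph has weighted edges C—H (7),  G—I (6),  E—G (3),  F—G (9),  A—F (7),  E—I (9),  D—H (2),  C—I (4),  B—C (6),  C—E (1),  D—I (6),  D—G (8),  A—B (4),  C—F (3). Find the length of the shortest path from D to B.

Checking several routes:
D→I→E→C→B: 6 + 9 + 1 + 6 = 22
D→H→C→B: 2 + 7 + 6 = 15
D→I→C→B: 6 + 4 + 6 = 16
D→I→G→E→C→B: 6 + 6 + 3 + 1 + 6 = 22
D→G→E→C→B: 8 + 3 + 1 + 6 = 18
The minimum is 15.

15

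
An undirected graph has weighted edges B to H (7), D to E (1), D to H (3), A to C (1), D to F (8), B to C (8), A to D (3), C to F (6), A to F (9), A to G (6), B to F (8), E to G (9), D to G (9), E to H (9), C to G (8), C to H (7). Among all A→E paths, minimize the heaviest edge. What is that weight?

Comparing a few candidate routes:
A - C - H - D - E: max(1, 7, 3, 1) = 7
A - G - C - H - D - E: max(6, 8, 7, 3, 1) = 8
A - D - E: max(3, 1) = 3
A - G - C - H - B - F - D - E: max(6, 8, 7, 7, 8, 8, 1) = 8
A - G - C - B - F - D - E: max(6, 8, 8, 8, 8, 1) = 8
Best route has worst link 3.

3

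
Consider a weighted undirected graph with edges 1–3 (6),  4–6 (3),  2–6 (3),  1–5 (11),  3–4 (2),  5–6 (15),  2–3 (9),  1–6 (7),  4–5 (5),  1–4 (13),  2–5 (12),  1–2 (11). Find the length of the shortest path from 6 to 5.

A few of the 6→5 routes:
6 - 1 - 5: 7 + 11 = 18
6 - 5: 15
6 - 2 - 5: 3 + 12 = 15
6 - 4 - 5: 3 + 5 = 8
Best route has total 8.

8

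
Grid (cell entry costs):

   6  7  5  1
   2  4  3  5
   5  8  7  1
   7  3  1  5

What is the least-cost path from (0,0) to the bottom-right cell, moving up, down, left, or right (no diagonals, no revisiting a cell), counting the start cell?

26

Best path: (0,0) → (1,0) → (1,1) → (1,2) → (1,3) → (2,3) → (3,3)
Cost: 6 + 2 + 4 + 3 + 5 + 1 + 5 = 26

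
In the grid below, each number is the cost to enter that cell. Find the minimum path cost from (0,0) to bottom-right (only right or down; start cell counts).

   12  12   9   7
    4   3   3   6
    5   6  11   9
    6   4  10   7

Cheapest: r0c0 -> r1c0 -> r1c1 -> r1c2 -> r1c3 -> r2c3 -> r3c3
  12 + 4 + 3 + 3 + 6 + 9 + 7 = 44

44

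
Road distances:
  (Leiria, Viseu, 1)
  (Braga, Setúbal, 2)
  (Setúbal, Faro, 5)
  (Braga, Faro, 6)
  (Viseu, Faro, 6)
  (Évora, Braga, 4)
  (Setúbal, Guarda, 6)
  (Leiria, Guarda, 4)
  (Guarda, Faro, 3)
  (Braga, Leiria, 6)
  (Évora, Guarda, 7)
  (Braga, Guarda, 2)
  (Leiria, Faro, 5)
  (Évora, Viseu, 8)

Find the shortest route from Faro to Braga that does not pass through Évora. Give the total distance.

Checking several routes:
Faro→Leiria→Braga: 5 + 6 = 11
Faro→Guarda→Braga: 3 + 2 = 5
Faro→Guarda→Setúbal→Braga: 3 + 6 + 2 = 11
Faro→Setúbal→Braga: 5 + 2 = 7
Faro→Braga: 6
Faro→Leiria→Guarda→Braga: 5 + 4 + 2 = 11
The minimum is 5.

5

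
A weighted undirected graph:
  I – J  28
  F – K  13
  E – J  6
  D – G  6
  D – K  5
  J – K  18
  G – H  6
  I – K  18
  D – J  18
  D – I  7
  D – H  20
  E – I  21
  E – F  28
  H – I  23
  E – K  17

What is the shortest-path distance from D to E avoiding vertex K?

Some routes from D to E avoiding K:
D→I→E: 7 + 21 = 28
D→G→H→I→E: 6 + 6 + 23 + 21 = 56
D→J→E: 18 + 6 = 24
D→I→J→E: 7 + 28 + 6 = 41
Best route has total 24.

24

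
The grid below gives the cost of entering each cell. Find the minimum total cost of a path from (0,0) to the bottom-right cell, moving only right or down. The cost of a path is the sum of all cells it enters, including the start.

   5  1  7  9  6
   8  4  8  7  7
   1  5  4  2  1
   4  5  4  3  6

Take r0c0 → r0c1 → r1c1 → r2c1 → r2c2 → r2c3 → r2c4 → r3c4 for a total of 5 + 1 + 4 + 5 + 4 + 2 + 1 + 6 = 28.
(Top row then right column would cost 42.)

28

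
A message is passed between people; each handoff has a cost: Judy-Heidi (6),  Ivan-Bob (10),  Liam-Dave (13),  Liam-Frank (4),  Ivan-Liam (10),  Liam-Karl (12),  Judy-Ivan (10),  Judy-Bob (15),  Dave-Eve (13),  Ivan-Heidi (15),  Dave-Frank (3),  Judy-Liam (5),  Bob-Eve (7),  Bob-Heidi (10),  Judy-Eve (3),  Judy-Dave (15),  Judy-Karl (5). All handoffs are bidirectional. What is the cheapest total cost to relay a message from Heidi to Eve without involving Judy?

17

Checking several routes:
Heidi-Bob-Eve: 10 + 7 = 17
Heidi-Ivan-Liam-Dave-Eve: 15 + 10 + 13 + 13 = 51
Heidi-Bob-Ivan-Liam-Frank-Dave-Eve: 10 + 10 + 10 + 4 + 3 + 13 = 50
Heidi-Ivan-Bob-Eve: 15 + 10 + 7 = 32
Heidi-Ivan-Liam-Frank-Dave-Eve: 15 + 10 + 4 + 3 + 13 = 45
The minimum is 17.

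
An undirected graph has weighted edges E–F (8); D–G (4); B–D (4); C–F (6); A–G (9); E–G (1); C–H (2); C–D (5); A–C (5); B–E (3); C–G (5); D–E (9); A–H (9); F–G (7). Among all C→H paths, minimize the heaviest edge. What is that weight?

Checking several routes:
C -> H: max(2) = 2
C -> F -> E -> G -> A -> H: max(6, 8, 1, 9, 9) = 9
C -> F -> G -> A -> H: max(6, 7, 9, 9) = 9
The minimum achievable maximum is 2.

2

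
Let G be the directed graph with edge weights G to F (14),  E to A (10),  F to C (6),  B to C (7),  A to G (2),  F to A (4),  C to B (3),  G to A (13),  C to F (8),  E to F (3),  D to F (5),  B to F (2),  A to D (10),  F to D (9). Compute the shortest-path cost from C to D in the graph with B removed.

Routes from C to D avoiding B:
C→F→A→D: 8 + 4 + 10 = 22
C→F→D: 8 + 9 = 17
Shortest: 17.

17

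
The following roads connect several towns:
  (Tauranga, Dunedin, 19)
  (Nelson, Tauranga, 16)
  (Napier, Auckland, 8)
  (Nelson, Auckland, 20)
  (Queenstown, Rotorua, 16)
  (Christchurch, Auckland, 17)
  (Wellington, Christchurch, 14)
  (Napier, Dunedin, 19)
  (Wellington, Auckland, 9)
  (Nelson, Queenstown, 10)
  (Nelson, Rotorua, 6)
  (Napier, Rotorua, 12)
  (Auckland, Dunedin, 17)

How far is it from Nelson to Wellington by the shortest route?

29

A few of the Nelson→Wellington routes:
Nelson→Auckland→Christchurch→Wellington: 20 + 17 + 14 = 51
Nelson→Rotorua→Napier→Auckland→Wellington: 6 + 12 + 8 + 9 = 35
Nelson→Auckland→Wellington: 20 + 9 = 29
Shortest: 29.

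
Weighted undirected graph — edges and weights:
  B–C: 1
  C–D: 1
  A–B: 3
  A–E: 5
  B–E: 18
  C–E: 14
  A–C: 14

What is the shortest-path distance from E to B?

Some routes from E to B:
E-B: 18
E-C-B: 14 + 1 = 15
E-A-C-B: 5 + 14 + 1 = 20
E-A-B: 5 + 3 = 8
Best route has total 8.

8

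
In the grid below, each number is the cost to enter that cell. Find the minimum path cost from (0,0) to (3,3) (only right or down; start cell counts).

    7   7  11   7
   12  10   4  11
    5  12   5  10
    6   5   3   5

Best path: (0,0)→(0,1)→(1,1)→(1,2)→(2,2)→(3,2)→(3,3)
Cost: 7 + 7 + 10 + 4 + 5 + 3 + 5 = 41

41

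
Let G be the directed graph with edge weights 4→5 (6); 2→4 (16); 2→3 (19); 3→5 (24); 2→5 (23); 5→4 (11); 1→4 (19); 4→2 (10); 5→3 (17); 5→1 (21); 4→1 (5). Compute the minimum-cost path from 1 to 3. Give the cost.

42

Routes from 1 to 3:
1 - 4 - 5 - 3: 19 + 6 + 17 = 42
1 - 4 - 2 - 5 - 3: 19 + 10 + 23 + 17 = 69
1 - 4 - 2 - 3: 19 + 10 + 19 = 48
Shortest: 42.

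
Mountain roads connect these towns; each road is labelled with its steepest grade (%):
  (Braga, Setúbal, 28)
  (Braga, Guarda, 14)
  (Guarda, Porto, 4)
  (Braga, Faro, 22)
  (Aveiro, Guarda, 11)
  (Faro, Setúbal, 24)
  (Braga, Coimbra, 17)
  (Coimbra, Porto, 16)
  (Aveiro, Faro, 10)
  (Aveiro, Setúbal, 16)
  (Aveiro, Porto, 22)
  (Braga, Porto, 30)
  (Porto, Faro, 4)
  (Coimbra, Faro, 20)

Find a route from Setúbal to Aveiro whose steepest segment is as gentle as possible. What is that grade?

Some routes from Setúbal to Aveiro:
Setúbal - Faro - Coimbra - Porto - Guarda - Aveiro: max(24, 20, 16, 4, 11) = 24
Setúbal - Faro - Coimbra - Porto - Aveiro: max(24, 20, 16, 22) = 24
Setúbal - Aveiro: max(16) = 16
The minimum achievable maximum is 16%.

16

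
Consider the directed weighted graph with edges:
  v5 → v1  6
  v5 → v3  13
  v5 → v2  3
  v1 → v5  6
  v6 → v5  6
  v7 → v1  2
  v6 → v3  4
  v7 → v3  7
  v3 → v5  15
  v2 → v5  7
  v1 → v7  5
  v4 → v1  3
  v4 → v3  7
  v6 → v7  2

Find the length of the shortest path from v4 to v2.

Paths from v4 to v2:
v4→v1→v5→v2: 3 + 6 + 3 = 12
v4→v3→v5→v2: 7 + 15 + 3 = 25
v4→v1→v7→v3→v5→v2: 3 + 5 + 7 + 15 + 3 = 33
The minimum is 12.

12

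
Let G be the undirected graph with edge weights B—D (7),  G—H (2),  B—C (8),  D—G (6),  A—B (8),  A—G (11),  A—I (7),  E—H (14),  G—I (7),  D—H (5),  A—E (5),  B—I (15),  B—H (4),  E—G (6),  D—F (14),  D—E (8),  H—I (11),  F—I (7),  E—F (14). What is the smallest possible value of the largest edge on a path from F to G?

Checking several routes:
F→I→A→B→H→D→G: max(7, 7, 8, 4, 5, 6) = 8
F→I→G: max(7, 7) = 7
F→I→A→B→H→G: max(7, 7, 8, 4, 2) = 8
F→I→A→E→G: max(7, 7, 5, 6) = 7
Best route has worst link 7.

7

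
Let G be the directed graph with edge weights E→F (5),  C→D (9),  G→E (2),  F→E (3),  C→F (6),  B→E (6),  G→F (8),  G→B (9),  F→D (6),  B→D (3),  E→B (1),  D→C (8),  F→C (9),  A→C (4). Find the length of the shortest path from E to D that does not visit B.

Candidate routes:
E→F→D: 5 + 6 = 11
E→F→C→D: 5 + 9 + 9 = 23
The minimum is 11.

11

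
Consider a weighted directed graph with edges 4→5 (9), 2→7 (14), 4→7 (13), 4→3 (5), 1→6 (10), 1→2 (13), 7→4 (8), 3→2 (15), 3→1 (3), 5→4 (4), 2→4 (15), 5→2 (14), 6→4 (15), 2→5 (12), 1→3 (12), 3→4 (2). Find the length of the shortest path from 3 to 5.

A few of the 3→5 routes:
3 - 2 - 5: 15 + 12 = 27
3 - 2 - 4 - 5: 15 + 15 + 9 = 39
3 - 1 - 2 - 4 - 5: 3 + 13 + 15 + 9 = 40
3 - 1 - 6 - 4 - 5: 3 + 10 + 15 + 9 = 37
3 - 1 - 2 - 5: 3 + 13 + 12 = 28
3 - 4 - 5: 2 + 9 = 11
Best route has total 11.

11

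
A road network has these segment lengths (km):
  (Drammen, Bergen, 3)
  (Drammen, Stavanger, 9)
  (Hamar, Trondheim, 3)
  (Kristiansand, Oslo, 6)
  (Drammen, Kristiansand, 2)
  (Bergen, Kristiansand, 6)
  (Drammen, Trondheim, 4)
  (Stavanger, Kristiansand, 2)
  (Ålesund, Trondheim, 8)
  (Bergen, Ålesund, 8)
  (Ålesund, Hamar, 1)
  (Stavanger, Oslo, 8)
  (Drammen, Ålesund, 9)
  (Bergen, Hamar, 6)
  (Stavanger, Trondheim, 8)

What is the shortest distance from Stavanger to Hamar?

11

A few of the Stavanger→Hamar routes:
Stavanger -> Kristiansand -> Drammen -> Ålesund -> Hamar: 2 + 2 + 9 + 1 = 14
Stavanger -> Kristiansand -> Bergen -> Hamar: 2 + 6 + 6 = 14
Stavanger -> Drammen -> Trondheim -> Hamar: 9 + 4 + 3 = 16
Stavanger -> Kristiansand -> Drammen -> Bergen -> Hamar: 2 + 2 + 3 + 6 = 13
Stavanger -> Trondheim -> Hamar: 8 + 3 = 11
Stavanger -> Kristiansand -> Drammen -> Trondheim -> Hamar: 2 + 2 + 4 + 3 = 11
Best route has total 11 km.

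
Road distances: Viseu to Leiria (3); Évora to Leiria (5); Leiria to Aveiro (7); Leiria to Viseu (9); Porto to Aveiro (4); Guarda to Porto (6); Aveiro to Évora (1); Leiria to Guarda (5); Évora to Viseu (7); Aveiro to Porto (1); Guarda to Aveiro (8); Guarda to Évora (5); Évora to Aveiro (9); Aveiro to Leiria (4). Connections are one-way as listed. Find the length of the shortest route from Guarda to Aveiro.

8

Some routes from Guarda to Aveiro:
Guarda→Évora→Aveiro: 5 + 9 = 14
Guarda→Porto→Aveiro: 6 + 4 = 10
Guarda→Évora→Leiria→Aveiro: 5 + 5 + 7 = 17
Guarda→Aveiro: 8
Best route has total 8.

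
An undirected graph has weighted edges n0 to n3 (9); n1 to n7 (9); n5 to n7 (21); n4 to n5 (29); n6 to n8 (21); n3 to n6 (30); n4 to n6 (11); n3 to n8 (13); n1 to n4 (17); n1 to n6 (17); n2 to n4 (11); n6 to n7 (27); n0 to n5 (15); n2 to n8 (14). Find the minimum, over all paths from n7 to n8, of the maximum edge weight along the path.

17

A few of the n7→n8 routes:
n7 -> n1 -> n6 -> n4 -> n2 -> n8: max(9, 17, 11, 11, 14) = 17
n7 -> n1 -> n4 -> n2 -> n8: max(9, 17, 11, 14) = 17
n7 -> n5 -> n0 -> n3 -> n8: max(21, 15, 9, 13) = 21
n7 -> n1 -> n4 -> n6 -> n8: max(9, 17, 11, 21) = 21
Smallest bottleneck: 17.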